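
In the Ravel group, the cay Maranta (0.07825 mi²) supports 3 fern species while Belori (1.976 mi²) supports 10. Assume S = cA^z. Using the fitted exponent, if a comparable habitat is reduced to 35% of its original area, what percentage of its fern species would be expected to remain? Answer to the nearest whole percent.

68%

z = ln(10/3) / ln(1.976/0.07825) = 1.2040 / 3.2289 = 0.3729
S_new/S_old = (A_new/A_old)^z = 0.35^0.3729 = exp(0.3729 × -1.0498) = 0.6761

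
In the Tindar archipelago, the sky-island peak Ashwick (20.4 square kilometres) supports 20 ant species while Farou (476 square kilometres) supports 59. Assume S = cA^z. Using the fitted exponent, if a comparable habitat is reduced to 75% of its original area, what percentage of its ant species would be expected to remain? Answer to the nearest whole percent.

91%

z = ln(59/20) / ln(476/20.4) = 1.0818 / 3.1499 = 0.3434
S_new/S_old = (A_new/A_old)^z = 0.75^0.3434 = exp(0.3434 × -0.2877) = 0.9059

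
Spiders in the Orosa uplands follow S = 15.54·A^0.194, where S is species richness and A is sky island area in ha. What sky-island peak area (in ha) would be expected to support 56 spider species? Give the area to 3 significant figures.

741 ha

56 = 15.54 × A^0.194  ⇒  A^0.194 = 56/15.54 = 3.604
ln A = ln(3.604) / 0.194 = 1.2819 / 0.194 = 6.6079
A = e^6.6079 ≈ 740.9 ha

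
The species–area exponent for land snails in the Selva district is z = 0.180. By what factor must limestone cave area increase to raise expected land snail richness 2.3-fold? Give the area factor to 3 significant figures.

102

(A₂/A₁)^0.18 = 2.3, so A₂/A₁ = 2.3^(1/0.18) = 2.3^5.556
ln(A₂/A₁) = ln 2.3 / 0.18 = 0.8329 / 0.18 = 4.6273
A₂/A₁ = e^4.6273 ≈ 102.2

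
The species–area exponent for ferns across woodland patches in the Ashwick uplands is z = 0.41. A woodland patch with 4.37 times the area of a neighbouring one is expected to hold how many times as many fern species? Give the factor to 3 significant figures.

1.83

S₂/S₁ = (A₂/A₁)^z = 4.37^0.41
ln(S₂/S₁) = 0.41 × ln 4.37 = 0.41 × 1.4748 = 0.6047
S₂/S₁ = e^0.6047 ≈ 1.831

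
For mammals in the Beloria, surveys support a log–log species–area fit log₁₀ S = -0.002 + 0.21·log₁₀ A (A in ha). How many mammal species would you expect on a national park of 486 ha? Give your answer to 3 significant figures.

3.65

S = 0.9954 × 486^0.21
ln S = ln 0.9954 + 0.21 × ln 486 = -0.0046 + 0.21 × 6.1862 = 1.2945
S = e^1.2945 ≈ 3.649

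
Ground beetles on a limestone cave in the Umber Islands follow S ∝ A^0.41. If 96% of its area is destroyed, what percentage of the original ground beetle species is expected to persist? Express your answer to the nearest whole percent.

27%

S_new/S_old = (A_new/A_old)^z = 0.04^0.41
= exp(0.41 × ln 0.04) = exp(0.41 × -3.2189) = exp(-1.3197) ≈ 0.2672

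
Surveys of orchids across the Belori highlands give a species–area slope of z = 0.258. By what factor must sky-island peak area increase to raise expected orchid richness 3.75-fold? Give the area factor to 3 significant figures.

(A₂/A₁)^0.258 = 3.75, so A₂/A₁ = 3.75^(1/0.258) = 3.75^3.876
ln(A₂/A₁) = ln 3.75 / 0.258 = 1.3218 / 0.258 = 5.1231
A₂/A₁ = e^5.1231 ≈ 167.9

168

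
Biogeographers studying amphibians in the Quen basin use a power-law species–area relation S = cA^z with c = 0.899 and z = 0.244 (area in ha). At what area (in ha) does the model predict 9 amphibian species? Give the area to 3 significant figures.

9 = 0.899 × A^0.244  ⇒  A^0.244 = 9/0.899 = 10.01
ln A = ln(10.01) / 0.244 = 2.3037 / 0.244 = 9.4414
A = e^9.4414 ≈ 12599 ha

12600 ha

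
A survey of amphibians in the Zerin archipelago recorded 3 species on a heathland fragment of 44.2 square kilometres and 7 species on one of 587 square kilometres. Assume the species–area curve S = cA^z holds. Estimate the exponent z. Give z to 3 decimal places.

Taking logs: ln S = ln c + z ln A, so z = (ln S₂ − ln S₁)/(ln A₂ − ln A₁).
z = ln(7/3) / ln(587/44.2) = ln(2.333) / ln(13.28) = 0.8473 / 2.5863 = 0.3276

0.328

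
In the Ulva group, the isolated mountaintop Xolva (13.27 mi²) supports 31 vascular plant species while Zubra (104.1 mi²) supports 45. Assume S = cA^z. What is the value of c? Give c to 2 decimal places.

z = ln(S₂/S₁) / ln(A₂/A₁) = ln(45/31) / ln(104.1/13.27) = 0.3727 / 2.0598 = 0.1809
c = S₁ / A₁^z = 31 / 13.27^0.1809 = 31 / 1.596 = 19.42

19.42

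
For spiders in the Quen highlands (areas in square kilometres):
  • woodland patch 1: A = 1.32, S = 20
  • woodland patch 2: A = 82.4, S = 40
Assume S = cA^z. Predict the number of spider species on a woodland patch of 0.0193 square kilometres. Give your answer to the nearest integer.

10

z = ln(40/20) / ln(82.4/1.32) = 0.6931 / 4.1340 = 0.1677
c = 20 / 1.32^0.1677 = 20 / 1.048 = 19.09
S₃ = 19.09 × 0.0193^0.1677 = 19.09 × 0.5159 ≈ 9.848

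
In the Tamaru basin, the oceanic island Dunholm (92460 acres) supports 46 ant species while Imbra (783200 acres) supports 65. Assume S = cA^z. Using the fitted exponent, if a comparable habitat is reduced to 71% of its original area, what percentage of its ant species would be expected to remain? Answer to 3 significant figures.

94.6%

z = ln(65/46) / ln(783200/92460) = 0.3457 / 2.1366 = 0.1618
S_new/S_old = (A_new/A_old)^z = 0.71^0.1618 = exp(0.1618 × -0.3425) = 0.9461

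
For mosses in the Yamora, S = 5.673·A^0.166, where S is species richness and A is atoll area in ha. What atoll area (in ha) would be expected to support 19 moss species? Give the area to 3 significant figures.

1450 ha

19 = 5.673 × A^0.166  ⇒  A^0.166 = 19/5.673 = 3.349
ln A = ln(3.349) / 0.166 = 1.2087 / 0.166 = 7.2815
A = e^7.2815 ≈ 1453 ha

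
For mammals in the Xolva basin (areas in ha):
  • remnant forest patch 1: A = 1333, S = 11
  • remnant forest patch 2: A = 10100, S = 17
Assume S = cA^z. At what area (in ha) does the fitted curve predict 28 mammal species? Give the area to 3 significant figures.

z = ln(17/11) / ln(10100/1333) = 0.4353 / 2.0251 = 0.2150
c = 11 / 1333^0.2150 = 11 / 4.696 = 2.342
A = (28/2.342)^(1/0.2150) ⇒ ln A = ln(11.95)/0.2150 = 11.5416
A = e^11.5416 ≈ 102909 ha

103000 ha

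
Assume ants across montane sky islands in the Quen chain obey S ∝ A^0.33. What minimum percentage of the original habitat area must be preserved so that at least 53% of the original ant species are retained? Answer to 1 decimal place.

Need (A_new/A_old)^0.33 = 0.53, so A_new/A_old = 0.53^(1/0.33) = 0.53^3.03
ln(A_new/A_old) = ln 0.53 / 0.33 = -0.6349 / 0.33 = -1.9239
A_new/A_old = e^-1.9239 ≈ 0.146

14.6%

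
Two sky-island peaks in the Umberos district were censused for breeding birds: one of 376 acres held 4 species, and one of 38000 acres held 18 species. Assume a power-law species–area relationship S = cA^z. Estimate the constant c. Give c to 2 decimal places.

z = ln(S₂/S₁) / ln(A₂/A₁) = ln(18/4) / ln(38000/376) = 1.5041 / 4.6158 = 0.3259
c = S₁ / A₁^z = 4 / 376^0.3259 = 4 / 6.905 = 0.5793

0.58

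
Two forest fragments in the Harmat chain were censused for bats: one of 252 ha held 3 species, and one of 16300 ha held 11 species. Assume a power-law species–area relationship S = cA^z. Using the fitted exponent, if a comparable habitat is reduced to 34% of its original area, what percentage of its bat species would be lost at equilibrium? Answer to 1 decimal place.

z = ln(11/3) / ln(16300/252) = 1.2993 / 4.1695 = 0.3116
S_new/S_old = (A_new/A_old)^z = 0.34^0.3116 = exp(0.3116 × -1.0788) = 0.7145
Fraction lost = 1 − 0.7145 = 0.2855

28.6%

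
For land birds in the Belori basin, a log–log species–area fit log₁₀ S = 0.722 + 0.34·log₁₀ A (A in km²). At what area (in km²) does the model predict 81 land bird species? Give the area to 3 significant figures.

81 = 5.272 × A^0.34  ⇒  A^0.34 = 81/5.272 = 15.36
ln A = ln(15.36) / 0.34 = 2.7320 / 0.34 = 8.0352
A = e^8.0352 ≈ 3088 km²

3090 km²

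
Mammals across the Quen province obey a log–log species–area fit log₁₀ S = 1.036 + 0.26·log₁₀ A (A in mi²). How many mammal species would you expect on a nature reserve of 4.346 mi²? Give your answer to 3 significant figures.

15.9

S = 10.86 × 4.346^0.26
ln S = ln 10.86 + 0.26 × ln 4.346 = 2.3855 + 0.26 × 1.4693 = 2.7675
S = e^2.7675 ≈ 15.92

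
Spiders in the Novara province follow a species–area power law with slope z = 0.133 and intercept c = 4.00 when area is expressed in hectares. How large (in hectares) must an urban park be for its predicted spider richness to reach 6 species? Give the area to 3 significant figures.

6 = 4 × A^0.133  ⇒  A^0.133 = 6/4 = 1.5
ln A = ln(1.5) / 0.133 = 0.4055 / 0.133 = 3.0486
A = e^3.0486 ≈ 21.09 hectares

21.1 hectares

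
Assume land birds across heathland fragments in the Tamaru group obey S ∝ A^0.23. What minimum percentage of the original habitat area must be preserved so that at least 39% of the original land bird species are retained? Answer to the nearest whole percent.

Need (A_new/A_old)^0.23 = 0.39, so A_new/A_old = 0.39^(1/0.23) = 0.39^4.348
ln(A_new/A_old) = ln 0.39 / 0.23 = -0.9416 / 0.23 = -4.0940
A_new/A_old = e^-4.0940 ≈ 0.01667

2%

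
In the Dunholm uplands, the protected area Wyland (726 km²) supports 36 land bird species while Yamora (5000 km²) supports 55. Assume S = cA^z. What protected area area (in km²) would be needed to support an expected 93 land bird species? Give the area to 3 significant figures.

54700 km²

z = ln(55/36) / ln(5000/726) = 0.4238 / 1.9296 = 0.2196
c = 36 / 726^0.2196 = 36 / 4.25 = 8.471
A = (93/8.471)^(1/0.2196) ⇒ ln A = ln(10.98)/0.2196 = 10.9088
A = e^10.9088 ≈ 54653 km²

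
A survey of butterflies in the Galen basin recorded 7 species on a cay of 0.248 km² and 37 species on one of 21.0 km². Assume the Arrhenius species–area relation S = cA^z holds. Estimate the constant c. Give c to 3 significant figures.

11.8

z = ln(S₂/S₁) / ln(A₂/A₁) = ln(37/7) / ln(21/0.248) = 1.6650 / 4.4388 = 0.3751
c = S₁ / A₁^z = 7 / 0.248^0.3751 = 7 / 0.5927 = 11.81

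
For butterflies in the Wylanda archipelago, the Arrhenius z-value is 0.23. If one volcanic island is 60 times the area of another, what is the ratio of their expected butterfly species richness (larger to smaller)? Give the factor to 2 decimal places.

2.56

S₂/S₁ = (A₂/A₁)^z = 60^0.23
ln(S₂/S₁) = 0.23 × ln 60 = 0.23 × 4.0943 = 0.9417
S₂/S₁ = e^0.9417 ≈ 2.564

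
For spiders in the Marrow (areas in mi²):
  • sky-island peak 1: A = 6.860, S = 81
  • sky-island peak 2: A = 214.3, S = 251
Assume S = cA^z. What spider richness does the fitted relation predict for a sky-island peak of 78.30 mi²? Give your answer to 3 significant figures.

z = ln(251/81) / ln(214.3/6.86) = 1.1310 / 3.4417 = 0.3286
c = 81 / 6.86^0.3286 = 81 / 1.883 = 43.02
S₃ = 43.02 × 78.3^0.3286 = 43.02 × 4.191 ≈ 180.3

180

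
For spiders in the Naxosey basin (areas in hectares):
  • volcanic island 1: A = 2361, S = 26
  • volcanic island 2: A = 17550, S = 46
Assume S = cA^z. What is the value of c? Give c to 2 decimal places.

z = ln(S₂/S₁) / ln(A₂/A₁) = ln(46/26) / ln(17550/2361) = 0.5705 / 2.0060 = 0.2844
c = S₁ / A₁^z = 26 / 2361^0.2844 = 26 / 9.107 = 2.855

2.85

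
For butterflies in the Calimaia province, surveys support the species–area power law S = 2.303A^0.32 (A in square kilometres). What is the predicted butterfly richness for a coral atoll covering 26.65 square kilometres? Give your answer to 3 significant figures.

6.58

S = 2.303 × 26.65^0.32
ln S = ln 2.303 + 0.32 × ln 26.65 = 0.8342 + 0.32 × 3.2828 = 1.8847
S = e^1.8847 ≈ 6.584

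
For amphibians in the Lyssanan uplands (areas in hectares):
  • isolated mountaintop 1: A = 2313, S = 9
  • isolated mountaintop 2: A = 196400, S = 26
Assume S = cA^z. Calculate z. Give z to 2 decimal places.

0.24

Taking logs: ln S = ln c + z ln A, so z = (ln S₂ − ln S₁)/(ln A₂ − ln A₁).
z = ln(26/9) / ln(196400/2313) = ln(2.889) / ln(84.91) = 1.0609 / 4.4416 = 0.2388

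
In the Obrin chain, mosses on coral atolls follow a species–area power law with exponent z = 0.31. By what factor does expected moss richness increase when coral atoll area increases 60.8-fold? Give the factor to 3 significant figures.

S₂/S₁ = (A₂/A₁)^z = 60.8^0.31
ln(S₂/S₁) = 0.31 × ln 60.8 = 0.31 × 4.1076 = 1.2734
S₂/S₁ = e^1.2734 ≈ 3.573

3.57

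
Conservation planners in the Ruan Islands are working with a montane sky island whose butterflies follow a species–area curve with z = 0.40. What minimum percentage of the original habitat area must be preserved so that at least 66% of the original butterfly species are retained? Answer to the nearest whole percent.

Need (A_new/A_old)^0.4 = 0.66, so A_new/A_old = 0.66^(1/0.4) = 0.66^2.5
ln(A_new/A_old) = ln 0.66 / 0.4 = -0.4155 / 0.4 = -1.0388
A_new/A_old = e^-1.0388 ≈ 0.3539

35%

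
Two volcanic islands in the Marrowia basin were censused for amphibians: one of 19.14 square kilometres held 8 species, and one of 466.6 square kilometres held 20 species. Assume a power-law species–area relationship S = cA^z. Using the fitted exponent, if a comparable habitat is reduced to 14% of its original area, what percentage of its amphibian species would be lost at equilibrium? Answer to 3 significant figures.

43.1%

z = ln(20/8) / ln(466.6/19.14) = 0.9163 / 3.1937 = 0.2869
S_new/S_old = (A_new/A_old)^z = 0.14^0.2869 = exp(0.2869 × -1.9661) = 0.5689
Fraction lost = 1 − 0.5689 = 0.4311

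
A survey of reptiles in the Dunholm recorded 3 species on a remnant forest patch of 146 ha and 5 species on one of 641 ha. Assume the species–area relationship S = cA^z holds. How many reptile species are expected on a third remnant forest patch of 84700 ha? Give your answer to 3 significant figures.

27.0

z = ln(5/3) / ln(641/146) = 0.5108 / 1.4794 = 0.3453
c = 3 / 146^0.3453 = 3 / 5.589 = 0.5368
S₃ = 0.5368 × 84700^0.3453 = 0.5368 × 50.3 ≈ 27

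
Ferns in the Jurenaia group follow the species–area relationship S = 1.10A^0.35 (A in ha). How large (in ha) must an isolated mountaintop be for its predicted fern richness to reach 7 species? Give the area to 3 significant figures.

7 = 1.1 × A^0.35  ⇒  A^0.35 = 7/1.1 = 6.364
ln A = ln(6.364) / 0.35 = 1.8506 / 0.35 = 5.2874
A = e^5.2874 ≈ 197.8 ha

198 ha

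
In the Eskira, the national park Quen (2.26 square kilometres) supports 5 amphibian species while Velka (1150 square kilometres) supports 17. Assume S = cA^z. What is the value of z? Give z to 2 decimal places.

0.20

Taking logs: ln S = ln c + z ln A, so z = (ln S₂ − ln S₁)/(ln A₂ − ln A₁).
z = ln(17/5) / ln(1150/2.26) = ln(3.4) / ln(508.8) = 1.2238 / 6.2322 = 0.1964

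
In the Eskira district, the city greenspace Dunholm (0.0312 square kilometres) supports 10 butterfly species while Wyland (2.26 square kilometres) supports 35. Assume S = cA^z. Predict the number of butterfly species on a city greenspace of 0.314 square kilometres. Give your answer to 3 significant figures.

19.6

z = ln(35/10) / ln(2.26/0.0312) = 1.2528 / 4.2827 = 0.2925
c = 10 / 0.0312^0.2925 = 10 / 0.3627 = 27.57
S₃ = 27.57 × 0.314^0.2925 = 27.57 × 0.7126 ≈ 19.65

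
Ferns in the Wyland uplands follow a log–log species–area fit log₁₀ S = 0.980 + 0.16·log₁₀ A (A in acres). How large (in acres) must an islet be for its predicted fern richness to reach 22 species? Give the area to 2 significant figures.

180 acres

22 = 9.55 × A^0.16  ⇒  A^0.16 = 22/9.55 = 2.304
ln A = ln(2.304) / 0.16 = 0.8345 / 0.16 = 5.2157
A = e^5.2157 ≈ 184.1 acres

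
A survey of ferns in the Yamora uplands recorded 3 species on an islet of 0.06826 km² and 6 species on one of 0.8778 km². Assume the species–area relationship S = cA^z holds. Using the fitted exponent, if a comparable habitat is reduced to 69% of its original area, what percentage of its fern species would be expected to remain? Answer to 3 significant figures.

z = ln(6/3) / ln(0.8778/0.06826) = 0.6931 / 2.5541 = 0.2714
S_new/S_old = (A_new/A_old)^z = 0.69^0.2714 = exp(0.2714 × -0.3711) = 0.9042

90.4%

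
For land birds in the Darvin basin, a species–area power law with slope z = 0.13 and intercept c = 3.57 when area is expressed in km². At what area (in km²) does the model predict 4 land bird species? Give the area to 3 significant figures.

4 = 3.57 × A^0.13  ⇒  A^0.13 = 4/3.57 = 1.12
ln A = ln(1.12) / 0.13 = 0.1137 / 0.13 = 0.8748
A = e^0.8748 ≈ 2.398 km²

2.40 km²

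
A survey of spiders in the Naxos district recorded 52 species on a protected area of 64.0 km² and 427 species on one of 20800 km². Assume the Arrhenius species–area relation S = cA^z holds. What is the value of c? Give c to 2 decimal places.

11.44

z = ln(S₂/S₁) / ln(A₂/A₁) = ln(427/52) / ln(20800/64) = 2.1055 / 5.7838 = 0.3640
c = S₁ / A₁^z = 52 / 64^0.3640 = 52 / 4.545 = 11.44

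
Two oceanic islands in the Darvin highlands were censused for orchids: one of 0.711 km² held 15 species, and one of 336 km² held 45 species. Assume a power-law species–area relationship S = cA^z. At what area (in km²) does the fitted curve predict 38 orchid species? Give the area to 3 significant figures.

z = ln(45/15) / ln(336/0.711) = 1.0986 / 6.1582 = 0.1784
c = 15 / 0.711^0.1784 = 15 / 0.941 = 15.94
A = (38/15.94)^(1/0.1784) ⇒ ln A = ln(2.384)/0.1784 = 4.8694
A = e^4.8694 ≈ 130.2 km²

130 km²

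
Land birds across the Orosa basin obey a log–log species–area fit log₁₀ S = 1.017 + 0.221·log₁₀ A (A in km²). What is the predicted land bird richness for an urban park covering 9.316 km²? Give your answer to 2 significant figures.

17

S = 10.4 × 9.316^0.221 = 10.4 × 1.638 ≈ 17.03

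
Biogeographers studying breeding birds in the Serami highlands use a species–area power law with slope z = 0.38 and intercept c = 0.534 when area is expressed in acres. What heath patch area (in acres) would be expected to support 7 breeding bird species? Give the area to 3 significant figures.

7 = 0.534 × A^0.38  ⇒  A^0.38 = 7/0.534 = 13.11
ln A = ln(13.11) / 0.38 = 2.5733 / 0.38 = 6.7718
A = e^6.7718 ≈ 872.8 acres

873 acres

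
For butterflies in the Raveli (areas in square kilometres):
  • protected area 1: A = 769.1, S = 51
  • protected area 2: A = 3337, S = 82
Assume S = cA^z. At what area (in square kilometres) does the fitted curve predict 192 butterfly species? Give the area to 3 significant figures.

z = ln(82/51) / ln(3337/769.1) = 0.4749 / 1.4676 = 0.3236
c = 51 / 769.1^0.3236 = 51 / 8.587 = 5.939
A = (192/5.939)^(1/0.3236) ⇒ ln A = ln(32.33)/0.3236 = 10.7421
A = e^10.7421 ≈ 46261 square kilometres

46300 square kilometres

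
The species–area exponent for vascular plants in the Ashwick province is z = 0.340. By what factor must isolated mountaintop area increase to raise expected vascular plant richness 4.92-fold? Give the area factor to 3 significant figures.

108

(A₂/A₁)^0.34 = 4.92, so A₂/A₁ = 4.92^(1/0.34) = 4.92^2.941
ln(A₂/A₁) = ln 4.92 / 0.34 = 1.5933 / 0.34 = 4.6862
A₂/A₁ = e^4.6862 ≈ 108.4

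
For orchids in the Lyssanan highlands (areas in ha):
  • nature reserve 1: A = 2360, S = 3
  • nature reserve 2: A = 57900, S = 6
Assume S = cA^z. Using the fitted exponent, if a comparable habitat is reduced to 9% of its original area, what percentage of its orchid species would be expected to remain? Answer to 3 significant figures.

59.4%

z = ln(6/3) / ln(57900/2360) = 0.6931 / 3.2001 = 0.2166
S_new/S_old = (A_new/A_old)^z = 0.09^0.2166 = exp(0.2166 × -2.4079) = 0.5936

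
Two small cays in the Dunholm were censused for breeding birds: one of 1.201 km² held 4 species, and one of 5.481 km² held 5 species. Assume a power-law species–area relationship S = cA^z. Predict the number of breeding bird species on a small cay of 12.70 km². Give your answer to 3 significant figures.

5.66

z = ln(5/4) / ln(5.481/1.201) = 0.2231 / 1.5181 = 0.1470
c = 4 / 1.201^0.1470 = 4 / 1.027 = 3.894
S₃ = 3.894 × 12.7^0.1470 = 3.894 × 1.453 ≈ 5.657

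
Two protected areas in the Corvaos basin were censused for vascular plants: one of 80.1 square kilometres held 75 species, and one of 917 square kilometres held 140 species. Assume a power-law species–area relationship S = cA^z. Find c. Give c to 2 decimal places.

24.42

z = ln(S₂/S₁) / ln(A₂/A₁) = ln(140/75) / ln(917/80.1) = 0.6242 / 2.4378 = 0.2560
c = S₁ / A₁^z = 75 / 80.1^0.2560 = 75 / 3.072 = 24.42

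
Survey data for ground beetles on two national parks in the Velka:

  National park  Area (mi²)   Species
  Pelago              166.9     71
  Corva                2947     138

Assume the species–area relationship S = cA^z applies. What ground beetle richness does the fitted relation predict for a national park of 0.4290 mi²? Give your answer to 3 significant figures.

17.9

z = ln(138/71) / ln(2947/166.9) = 0.6646 / 2.8711 = 0.2315
c = 71 / 166.9^0.2315 = 71 / 3.269 = 21.72
S₃ = 21.72 × 0.429^0.2315 = 21.72 × 0.8221 ≈ 17.86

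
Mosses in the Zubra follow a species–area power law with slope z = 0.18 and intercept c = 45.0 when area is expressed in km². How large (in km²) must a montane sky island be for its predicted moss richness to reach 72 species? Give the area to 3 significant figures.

13.6 km²

72 = 45 × A^0.18  ⇒  A^0.18 = 72/45 = 1.6
ln A = ln(1.6) / 0.18 = 0.4700 / 0.18 = 2.6111
A = e^2.6111 ≈ 13.61 km²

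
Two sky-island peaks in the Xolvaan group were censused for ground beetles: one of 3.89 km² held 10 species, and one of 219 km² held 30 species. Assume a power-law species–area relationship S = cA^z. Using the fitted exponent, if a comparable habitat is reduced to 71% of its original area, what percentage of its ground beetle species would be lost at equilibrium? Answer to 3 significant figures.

8.91%

z = ln(30/10) / ln(219/3.89) = 1.0986 / 4.0307 = 0.2726
S_new/S_old = (A_new/A_old)^z = 0.71^0.2726 = exp(0.2726 × -0.3425) = 0.9109
Fraction lost = 1 − 0.9109 = 0.08913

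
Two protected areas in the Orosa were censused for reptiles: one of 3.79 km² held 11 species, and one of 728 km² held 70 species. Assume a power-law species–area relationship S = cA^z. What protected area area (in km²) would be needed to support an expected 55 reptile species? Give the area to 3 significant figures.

z = ln(70/11) / ln(728/3.79) = 1.8506 / 5.2579 = 0.3520
c = 11 / 3.79^0.3520 = 11 / 1.598 = 6.882
A = (55/6.882)^(1/0.3520) ⇒ ln A = ln(7.992)/0.3520 = 5.9051
A = e^5.9051 ≈ 366.9 km²

367 km²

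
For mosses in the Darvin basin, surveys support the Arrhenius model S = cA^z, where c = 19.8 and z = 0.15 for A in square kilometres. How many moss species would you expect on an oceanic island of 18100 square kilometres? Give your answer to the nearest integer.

S = 19.8 × 18100^0.15
ln S = ln 19.8 + 0.15 × ln 18100 = 2.9857 + 0.15 × 9.8037 = 4.4562
S = e^4.4562 ≈ 86.16

86 species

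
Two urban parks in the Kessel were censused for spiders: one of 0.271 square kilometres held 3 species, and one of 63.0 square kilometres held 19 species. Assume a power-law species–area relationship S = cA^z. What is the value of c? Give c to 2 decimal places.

4.67

z = ln(S₂/S₁) / ln(A₂/A₁) = ln(19/3) / ln(63/0.271) = 1.8458 / 5.4488 = 0.3388
c = S₁ / A₁^z = 3 / 0.271^0.3388 = 3 / 0.6426 = 4.669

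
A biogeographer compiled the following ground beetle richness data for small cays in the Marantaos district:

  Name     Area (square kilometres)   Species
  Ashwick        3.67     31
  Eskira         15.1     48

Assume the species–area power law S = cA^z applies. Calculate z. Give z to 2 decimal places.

Taking logs: ln S = ln c + z ln A, so z = (ln S₂ − ln S₁)/(ln A₂ − ln A₁).
z = ln(48/31) / ln(15.1/3.67) = ln(1.548) / ln(4.114) = 0.4372 / 1.4145 = 0.3091

0.31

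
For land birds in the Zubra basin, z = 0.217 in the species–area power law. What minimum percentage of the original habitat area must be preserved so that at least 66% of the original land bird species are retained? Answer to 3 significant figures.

14.7%

Need (A_new/A_old)^0.217 = 0.66, so A_new/A_old = 0.66^(1/0.217) = 0.66^4.608
ln(A_new/A_old) = ln 0.66 / 0.217 = -0.4155 / 0.217 = -1.9148
A_new/A_old = e^-1.9148 ≈ 0.1474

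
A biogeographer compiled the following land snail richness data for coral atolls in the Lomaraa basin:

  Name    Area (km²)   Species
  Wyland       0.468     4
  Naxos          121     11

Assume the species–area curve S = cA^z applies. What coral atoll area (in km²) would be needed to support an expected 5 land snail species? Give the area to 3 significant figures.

1.59 km²

z = ln(11/4) / ln(121/0.468) = 1.0116 / 5.5551 = 0.1821
c = 4 / 0.468^0.1821 = 4 / 0.8709 = 4.593
A = (5/4.593)^(1/0.1821) ⇒ ln A = ln(1.089)/0.1821 = 0.4661
A = e^0.4661 ≈ 1.594 km²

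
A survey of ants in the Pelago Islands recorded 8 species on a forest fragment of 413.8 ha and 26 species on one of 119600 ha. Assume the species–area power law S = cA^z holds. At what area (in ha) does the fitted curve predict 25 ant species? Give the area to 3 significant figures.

99000 ha

z = ln(26/8) / ln(119600/413.8) = 1.1787 / 5.6665 = 0.2080
c = 8 / 413.8^0.2080 = 8 / 3.502 = 2.284
A = (25/2.284)^(1/0.2080) ⇒ ln A = ln(10.94)/0.2080 = 11.5033
A = e^11.5033 ≈ 99047 ha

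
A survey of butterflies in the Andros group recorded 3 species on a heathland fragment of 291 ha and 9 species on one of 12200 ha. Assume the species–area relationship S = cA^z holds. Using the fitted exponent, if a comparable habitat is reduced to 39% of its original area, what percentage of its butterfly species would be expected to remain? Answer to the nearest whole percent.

76%

z = ln(9/3) / ln(12200/291) = 1.0986 / 3.7359 = 0.2941
S_new/S_old = (A_new/A_old)^z = 0.39^0.2941 = exp(0.2941 × -0.9416) = 0.7581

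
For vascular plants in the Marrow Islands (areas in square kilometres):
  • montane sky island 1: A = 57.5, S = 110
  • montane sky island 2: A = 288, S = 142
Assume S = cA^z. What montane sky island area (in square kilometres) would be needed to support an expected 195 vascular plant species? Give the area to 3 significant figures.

z = ln(142/110) / ln(288/57.5) = 0.2553 / 1.6112 = 0.1585
c = 110 / 57.5^0.1585 = 110 / 1.901 = 57.88
A = (195/57.88)^(1/0.1585) ⇒ ln A = ln(3.369)/0.1585 = 7.6642
A = e^7.6642 ≈ 2131 square kilometres

2130 square kilometres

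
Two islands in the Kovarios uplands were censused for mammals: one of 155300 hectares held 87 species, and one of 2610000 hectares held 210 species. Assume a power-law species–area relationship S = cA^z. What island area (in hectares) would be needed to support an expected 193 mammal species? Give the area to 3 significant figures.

1990000 hectares

z = ln(210/87) / ln(2610000/155300) = 0.8812 / 2.8217 = 0.3123
c = 87 / 155300^0.3123 = 87 / 41.8 = 2.081
A = (193/2.081)^(1/0.3123) ⇒ ln A = ln(92.72)/0.3123 = 14.5045
A = e^14.5045 ≈ 1991786 hectares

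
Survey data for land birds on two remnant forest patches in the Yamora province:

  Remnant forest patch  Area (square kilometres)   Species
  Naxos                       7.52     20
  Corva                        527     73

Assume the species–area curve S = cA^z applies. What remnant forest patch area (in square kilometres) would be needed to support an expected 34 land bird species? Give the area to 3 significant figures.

z = ln(73/20) / ln(527/7.52) = 1.2947 / 4.2496 = 0.3047
c = 20 / 7.52^0.3047 = 20 / 1.849 = 10.82
A = (34/10.82)^(1/0.3047) ⇒ ln A = ln(3.143)/0.3047 = 3.7592
A = e^3.7592 ≈ 42.92 square kilometres

42.9 square kilometres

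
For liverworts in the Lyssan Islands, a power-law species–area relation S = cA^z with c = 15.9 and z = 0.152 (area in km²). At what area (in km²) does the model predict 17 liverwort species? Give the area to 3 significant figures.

1.55 km²

17 = 15.9 × A^0.152  ⇒  A^0.152 = 17/15.9 = 1.069
ln A = ln(1.069) / 0.152 = 0.0669 / 0.152 = 0.4401
A = e^0.4401 ≈ 1.553 km²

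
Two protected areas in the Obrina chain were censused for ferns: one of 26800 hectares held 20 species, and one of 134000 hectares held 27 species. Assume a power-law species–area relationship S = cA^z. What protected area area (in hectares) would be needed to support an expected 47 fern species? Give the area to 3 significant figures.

2620000 hectares

z = ln(27/20) / ln(134000/26800) = 0.3001 / 1.6094 = 0.1865
c = 20 / 26800^0.1865 = 20 / 6.694 = 2.988
A = (47/2.988)^(1/0.1865) ⇒ ln A = ln(15.73)/0.1865 = 14.7783
A = e^14.7783 ≈ 2619047 hectares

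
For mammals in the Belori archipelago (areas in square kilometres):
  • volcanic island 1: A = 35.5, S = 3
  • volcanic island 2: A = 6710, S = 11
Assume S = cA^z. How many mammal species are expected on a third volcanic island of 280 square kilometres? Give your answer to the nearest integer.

5

z = ln(11/3) / ln(6710/35.5) = 1.2993 / 5.2418 = 0.2479
c = 3 / 35.5^0.2479 = 3 / 2.422 = 1.238
S₃ = 1.238 × 280^0.2479 = 1.238 × 4.042 ≈ 5.005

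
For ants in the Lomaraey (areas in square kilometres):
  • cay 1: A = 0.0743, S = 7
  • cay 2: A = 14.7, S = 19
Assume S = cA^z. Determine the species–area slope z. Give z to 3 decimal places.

0.189

Taking logs: ln S = ln c + z ln A, so z = (ln S₂ − ln S₁)/(ln A₂ − ln A₁).
z = ln(19/7) / ln(14.7/0.0743) = ln(2.714) / ln(197.8) = 0.9985 / 5.2875 = 0.1888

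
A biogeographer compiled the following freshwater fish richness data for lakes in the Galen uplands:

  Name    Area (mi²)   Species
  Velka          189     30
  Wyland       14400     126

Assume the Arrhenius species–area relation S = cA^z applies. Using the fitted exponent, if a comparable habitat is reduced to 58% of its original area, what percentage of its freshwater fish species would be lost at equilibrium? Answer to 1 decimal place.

z = ln(126/30) / ln(14400/189) = 1.4351 / 4.3332 = 0.3312
S_new/S_old = (A_new/A_old)^z = 0.58^0.3312 = exp(0.3312 × -0.5447) = 0.8349
Fraction lost = 1 − 0.8349 = 0.1651

16.5%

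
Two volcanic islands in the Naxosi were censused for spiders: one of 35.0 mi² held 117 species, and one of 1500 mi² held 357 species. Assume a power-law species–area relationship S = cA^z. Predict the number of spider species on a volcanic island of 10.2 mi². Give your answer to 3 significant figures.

81.1

z = ln(357/117) / ln(1500/35) = 1.1156 / 3.7579 = 0.2969
c = 117 / 35^0.2969 = 117 / 2.873 = 40.72
S₃ = 40.72 × 10.2^0.2969 = 40.72 × 1.993 ≈ 81.14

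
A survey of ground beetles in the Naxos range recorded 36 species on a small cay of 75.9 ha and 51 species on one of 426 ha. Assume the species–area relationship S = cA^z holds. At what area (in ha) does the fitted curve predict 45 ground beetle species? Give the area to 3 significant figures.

229 ha

z = ln(51/36) / ln(426/75.9) = 0.3483 / 1.7250 = 0.2019
c = 36 / 75.9^0.2019 = 36 / 2.397 = 15.02
A = (45/15.02)^(1/0.2019) ⇒ ln A = ln(2.996)/0.2019 = 5.4346
A = e^5.4346 ≈ 229.2 ha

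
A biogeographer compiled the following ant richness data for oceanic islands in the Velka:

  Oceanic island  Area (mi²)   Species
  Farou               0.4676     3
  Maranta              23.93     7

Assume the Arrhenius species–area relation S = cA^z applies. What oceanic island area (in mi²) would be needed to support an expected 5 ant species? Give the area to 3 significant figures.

5.01 mi²

z = ln(7/3) / ln(23.93/0.4676) = 0.8473 / 3.9353 = 0.2153
c = 3 / 0.4676^0.2153 = 3 / 0.849 = 3.533
A = (5/3.533)^(1/0.2153) ⇒ ln A = ln(1.415)/0.2153 = 1.6124
A = e^1.6124 ≈ 5.015 mi²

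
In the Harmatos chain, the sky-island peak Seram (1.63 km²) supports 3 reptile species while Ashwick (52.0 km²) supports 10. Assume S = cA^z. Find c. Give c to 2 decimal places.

2.53

z = ln(S₂/S₁) / ln(A₂/A₁) = ln(10/3) / ln(52/1.63) = 1.2040 / 3.4627 = 0.3477
c = S₁ / A₁^z = 3 / 1.63^0.3477 = 3 / 1.185 = 2.531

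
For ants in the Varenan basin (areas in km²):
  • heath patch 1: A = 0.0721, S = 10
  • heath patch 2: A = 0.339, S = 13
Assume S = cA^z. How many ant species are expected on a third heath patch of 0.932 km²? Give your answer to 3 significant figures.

15.4

z = ln(13/10) / ln(0.339/0.0721) = 0.2624 / 1.5479 = 0.1695
c = 10 / 0.0721^0.1695 = 10 / 0.6404 = 15.62
S₃ = 15.62 × 0.932^0.1695 = 15.62 × 0.9881 ≈ 15.43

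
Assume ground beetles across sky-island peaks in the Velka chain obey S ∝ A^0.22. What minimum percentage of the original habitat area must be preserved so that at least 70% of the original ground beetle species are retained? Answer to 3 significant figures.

Need (A_new/A_old)^0.22 = 0.7, so A_new/A_old = 0.7^(1/0.22) = 0.7^4.545
ln(A_new/A_old) = ln 0.7 / 0.22 = -0.3567 / 0.22 = -1.6212
A_new/A_old = e^-1.6212 ≈ 0.1977

19.8%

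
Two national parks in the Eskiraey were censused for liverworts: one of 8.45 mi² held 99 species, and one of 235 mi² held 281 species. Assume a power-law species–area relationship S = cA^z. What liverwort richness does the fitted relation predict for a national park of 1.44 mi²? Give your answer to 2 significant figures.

z = ln(281/99) / ln(235/8.45) = 1.0432 / 3.3254 = 0.3137
c = 99 / 8.45^0.3137 = 99 / 1.953 = 50.68
S₃ = 50.68 × 1.44^0.3137 = 50.68 × 1.121 ≈ 56.83

57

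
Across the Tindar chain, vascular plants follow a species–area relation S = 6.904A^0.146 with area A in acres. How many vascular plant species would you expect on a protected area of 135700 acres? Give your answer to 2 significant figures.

39

S = 6.904 × 135700^0.146
ln S = ln 6.904 + 0.146 × ln 135700 = 1.9321 + 0.146 × 11.8182 = 3.6576
S = e^3.6576 ≈ 38.77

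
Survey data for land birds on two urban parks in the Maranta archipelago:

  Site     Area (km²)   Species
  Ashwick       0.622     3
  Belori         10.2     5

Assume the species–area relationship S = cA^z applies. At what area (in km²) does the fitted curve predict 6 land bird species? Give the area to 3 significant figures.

z = ln(5/3) / ln(10.2/0.622) = 0.5108 / 2.7972 = 0.1826
c = 3 / 0.622^0.1826 = 3 / 0.9169 = 3.272
A = (6/3.272)^(1/0.1826) ⇒ ln A = ln(1.834)/0.1826 = 3.3208
A = e^3.3208 ≈ 27.68 km²

27.7 km²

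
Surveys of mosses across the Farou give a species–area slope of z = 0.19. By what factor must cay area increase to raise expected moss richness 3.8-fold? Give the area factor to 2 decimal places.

1125.88

(A₂/A₁)^0.19 = 3.8, so A₂/A₁ = 3.8^(1/0.19) = 3.8^5.263
ln(A₂/A₁) = ln 3.8 / 0.19 = 1.3350 / 0.19 = 7.0263
A₂/A₁ = e^7.0263 ≈ 1126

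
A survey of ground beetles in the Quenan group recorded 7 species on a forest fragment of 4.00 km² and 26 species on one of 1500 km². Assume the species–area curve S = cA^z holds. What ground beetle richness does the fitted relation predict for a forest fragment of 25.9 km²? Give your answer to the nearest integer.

z = ln(26/7) / ln(1500/4) = 1.3122 / 5.9269 = 0.2214
c = 7 / 4^0.2214 = 7 / 1.359 = 5.15
S₃ = 5.15 × 25.9^0.2214 = 5.15 × 2.055 ≈ 10.59

11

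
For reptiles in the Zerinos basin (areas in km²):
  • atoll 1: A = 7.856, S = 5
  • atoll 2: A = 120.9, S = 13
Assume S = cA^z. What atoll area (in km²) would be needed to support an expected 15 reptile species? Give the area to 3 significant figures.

182 km²

z = ln(13/5) / ln(120.9/7.856) = 0.9555 / 2.7337 = 0.3495
c = 5 / 7.856^0.3495 = 5 / 2.055 = 2.433
A = (15/2.433)^(1/0.3495) ⇒ ln A = ln(6.166)/0.3495 = 5.2044
A = e^5.2044 ≈ 182.1 km²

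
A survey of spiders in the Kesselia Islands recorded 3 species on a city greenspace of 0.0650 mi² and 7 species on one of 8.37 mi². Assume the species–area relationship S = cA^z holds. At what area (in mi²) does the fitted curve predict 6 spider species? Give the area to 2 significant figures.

3.5 mi²

z = ln(7/3) / ln(8.37/0.065) = 0.8473 / 4.8580 = 0.1744
c = 3 / 0.065^0.1744 = 3 / 0.6208 = 4.832
A = (6/4.832)^(1/0.1744) ⇒ ln A = ln(1.242)/0.1744 = 1.2408
A = e^1.2408 ≈ 3.458 mi²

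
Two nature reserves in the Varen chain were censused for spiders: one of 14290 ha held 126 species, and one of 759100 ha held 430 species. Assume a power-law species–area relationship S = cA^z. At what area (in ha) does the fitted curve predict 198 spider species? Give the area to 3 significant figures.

z = ln(430/126) / ln(759100/14290) = 1.2275 / 3.9726 = 0.3090
c = 126 / 14290^0.3090 = 126 / 19.23 = 6.554
A = (198/6.554)^(1/0.3090) ⇒ ln A = ln(30.21)/0.3090 = 11.0301
A = e^11.0301 ≈ 61702 ha

61700 ha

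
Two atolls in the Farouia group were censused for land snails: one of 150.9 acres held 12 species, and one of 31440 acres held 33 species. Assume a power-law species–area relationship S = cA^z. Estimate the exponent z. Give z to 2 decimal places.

Taking logs: ln S = ln c + z ln A, so z = (ln S₂ − ln S₁)/(ln A₂ − ln A₁).
z = ln(33/12) / ln(31440/150.9) = ln(2.75) / ln(208.3) = 1.0116 / 5.3392 = 0.1895

0.19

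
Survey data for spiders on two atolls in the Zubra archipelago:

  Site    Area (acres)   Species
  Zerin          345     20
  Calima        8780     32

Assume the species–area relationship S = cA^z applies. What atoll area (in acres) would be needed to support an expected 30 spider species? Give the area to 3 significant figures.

z = ln(32/20) / ln(8780/345) = 0.4700 / 3.2367 = 0.1452
c = 20 / 345^0.1452 = 20 / 2.336 = 8.561
A = (30/8.561)^(1/0.1452) ⇒ ln A = ln(3.504)/0.1452 = 8.6358
A = e^8.6358 ≈ 5630 acres

5630 acres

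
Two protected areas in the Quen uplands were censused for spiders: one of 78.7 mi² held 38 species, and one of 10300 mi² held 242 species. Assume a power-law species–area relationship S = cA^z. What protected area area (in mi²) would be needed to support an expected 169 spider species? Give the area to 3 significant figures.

4000 mi²

z = ln(242/38) / ln(10300/78.7) = 1.8514 / 4.8743 = 0.3798
c = 38 / 78.7^0.3798 = 38 / 5.25 = 7.239
A = (169/7.239)^(1/0.3798) ⇒ ln A = ln(23.35)/0.3798 = 8.2946
A = e^8.2946 ≈ 4002 mi²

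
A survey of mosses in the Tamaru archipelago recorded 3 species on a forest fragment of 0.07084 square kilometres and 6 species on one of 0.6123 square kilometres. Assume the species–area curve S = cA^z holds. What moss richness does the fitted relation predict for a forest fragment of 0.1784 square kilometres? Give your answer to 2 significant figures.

4.0

z = ln(6/3) / ln(0.6123/0.07084) = 0.6931 / 2.1568 = 0.3214
c = 3 / 0.07084^0.3214 = 3 / 0.4271 = 7.025
S₃ = 7.025 × 0.1784^0.3214 = 7.025 × 0.5747 ≈ 4.037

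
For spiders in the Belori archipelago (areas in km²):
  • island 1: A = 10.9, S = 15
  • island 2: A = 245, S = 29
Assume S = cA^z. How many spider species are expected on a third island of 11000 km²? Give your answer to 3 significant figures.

z = ln(29/15) / ln(245/10.9) = 0.6592 / 3.1125 = 0.2118
c = 15 / 10.9^0.2118 = 15 / 1.659 = 9.044
S₃ = 9.044 × 11000^0.2118 = 9.044 × 7.178 ≈ 64.92

64.9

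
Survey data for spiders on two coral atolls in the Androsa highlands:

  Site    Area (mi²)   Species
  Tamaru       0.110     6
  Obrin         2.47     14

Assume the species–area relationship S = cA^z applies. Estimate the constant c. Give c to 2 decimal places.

z = ln(S₂/S₁) / ln(A₂/A₁) = ln(14/6) / ln(2.47/0.11) = 0.8473 / 3.1115 = 0.2723
c = S₁ / A₁^z = 6 / 0.11^0.2723 = 6 / 0.5482 = 10.94

10.94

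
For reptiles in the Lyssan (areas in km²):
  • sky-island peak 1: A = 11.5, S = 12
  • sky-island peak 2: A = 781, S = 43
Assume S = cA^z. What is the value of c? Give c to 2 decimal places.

z = ln(S₂/S₁) / ln(A₂/A₁) = ln(43/12) / ln(781/11.5) = 1.2763 / 4.2182 = 0.3026
c = S₁ / A₁^z = 12 / 11.5^0.3026 = 12 / 2.094 = 5.731

5.73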